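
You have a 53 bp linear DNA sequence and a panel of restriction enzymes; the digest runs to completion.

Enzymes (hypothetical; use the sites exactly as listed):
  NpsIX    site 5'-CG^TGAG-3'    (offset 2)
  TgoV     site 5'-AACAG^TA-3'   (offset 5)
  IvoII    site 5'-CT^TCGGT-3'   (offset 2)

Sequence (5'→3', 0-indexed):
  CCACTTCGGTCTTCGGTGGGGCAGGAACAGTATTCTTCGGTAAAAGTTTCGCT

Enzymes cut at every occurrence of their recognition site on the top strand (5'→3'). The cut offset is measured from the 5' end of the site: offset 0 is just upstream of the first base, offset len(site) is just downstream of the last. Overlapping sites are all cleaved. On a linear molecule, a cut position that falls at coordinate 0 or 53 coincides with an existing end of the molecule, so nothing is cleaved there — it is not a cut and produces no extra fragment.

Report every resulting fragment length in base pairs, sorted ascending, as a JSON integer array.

[5,6,7,17,18]

Per-enzyme occurrences:
  NpsIX (CGTGAG, off=2): no sites
  TgoV (AACAGTA, off=5): starts [25] → cuts [30]
  IvoII (CTTCGGT, off=2): starts [3, 10, 34] → cuts [5, 12, 36]

Pooled cuts: [5, 12, 30, 36]

Fragment lengths:
  [0,5): 5 bp
  [5,12): 7 bp
  [12,30): 18 bp
  [30,36): 6 bp
  [36,53): 17 bp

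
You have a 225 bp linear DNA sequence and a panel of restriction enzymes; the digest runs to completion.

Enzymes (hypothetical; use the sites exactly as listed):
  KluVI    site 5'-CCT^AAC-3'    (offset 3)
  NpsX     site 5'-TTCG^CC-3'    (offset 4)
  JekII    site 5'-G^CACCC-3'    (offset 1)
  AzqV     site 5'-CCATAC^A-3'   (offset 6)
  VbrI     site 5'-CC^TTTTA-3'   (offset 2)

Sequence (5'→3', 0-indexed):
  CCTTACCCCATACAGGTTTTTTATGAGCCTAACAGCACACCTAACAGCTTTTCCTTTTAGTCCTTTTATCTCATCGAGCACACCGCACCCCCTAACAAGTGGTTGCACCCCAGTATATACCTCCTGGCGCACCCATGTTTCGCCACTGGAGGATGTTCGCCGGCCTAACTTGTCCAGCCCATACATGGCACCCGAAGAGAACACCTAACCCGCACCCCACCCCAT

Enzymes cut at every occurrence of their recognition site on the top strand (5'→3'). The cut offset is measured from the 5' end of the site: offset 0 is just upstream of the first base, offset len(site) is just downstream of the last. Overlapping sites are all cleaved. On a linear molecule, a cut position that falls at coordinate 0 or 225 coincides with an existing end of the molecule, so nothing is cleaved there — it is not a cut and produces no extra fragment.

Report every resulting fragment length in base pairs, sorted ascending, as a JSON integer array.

[4,6,7,8,9,12,12,12,13,13,13,17,17,18,18,22,24]

Scan for sites:
  KluVI CCTAAC/3: at [27, 39, 90, 163, 203] ⇒ [30, 42, 93, 166, 206]
  NpsX TTCGCC/4: at [138, 155] ⇒ [142, 159]
  JekII GCACCC/1: at [84, 104, 128, 187, 211] ⇒ [85, 105, 129, 188, 212]
  AzqV CCATACA/6: at [7, 178] ⇒ [13, 184]
  VbrI CCTTTTA/2: at [52, 61] ⇒ [54, 63]

All cut coordinates (distinct, sorted): [13, 30, 42, 54, 63, 85, 93, 105, 129, 142, 159, 166, 184, 188, 206, 212]

Fragment lengths:
  [0,13): 13 bp
  [13,30): 17 bp
  [30,42): 12 bp
  [42,54): 12 bp
  [54,63): 9 bp
  [63,85): 22 bp
  [85,93): 8 bp
  [93,105): 12 bp
  [105,129): 24 bp
  [129,142): 13 bp
  [142,159): 17 bp
  [159,166): 7 bp
  [166,184): 18 bp
  [184,188): 4 bp
  [188,206): 18 bp
  [206,212): 6 bp
  [212,225): 13 bp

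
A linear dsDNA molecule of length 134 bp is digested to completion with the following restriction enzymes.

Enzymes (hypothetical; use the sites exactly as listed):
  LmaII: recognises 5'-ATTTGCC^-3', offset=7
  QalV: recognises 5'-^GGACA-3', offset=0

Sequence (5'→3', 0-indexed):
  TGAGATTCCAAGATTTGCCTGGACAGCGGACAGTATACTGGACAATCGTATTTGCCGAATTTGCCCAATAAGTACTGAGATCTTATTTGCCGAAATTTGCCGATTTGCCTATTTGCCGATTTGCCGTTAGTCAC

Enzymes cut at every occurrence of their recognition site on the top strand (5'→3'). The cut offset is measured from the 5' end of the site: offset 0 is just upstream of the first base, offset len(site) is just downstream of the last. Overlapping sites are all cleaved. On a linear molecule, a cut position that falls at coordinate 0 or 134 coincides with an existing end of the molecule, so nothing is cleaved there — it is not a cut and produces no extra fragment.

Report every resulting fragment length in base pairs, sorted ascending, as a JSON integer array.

Per-enzyme occurrences:
  LmaII (ATTTGCC, off=7): starts [12, 49, 58, 84, 94, 102, 110, 118] → cuts [19, 56, 65, 91, 101, 109, 117, 125]
  QalV (GGACA, off=0): starts [20, 27, 39] → cuts [20, 27, 39]

All cut coordinates (distinct, sorted): [19, 20, 27, 39, 56, 65, 91, 101, 109, 117, 125]

Fragments:
  [0,19): 19 bp
  [19,20): 1 bp
  [20,27): 7 bp
  [27,39): 12 bp
  [39,56): 17 bp
  [56,65): 9 bp
  [65,91): 26 bp
  [91,101): 10 bp
  [101,109): 8 bp
  [109,117): 8 bp
  [117,125): 8 bp
  [125,134): 9 bp

[1,7,8,8,8,9,9,10,12,17,19,26]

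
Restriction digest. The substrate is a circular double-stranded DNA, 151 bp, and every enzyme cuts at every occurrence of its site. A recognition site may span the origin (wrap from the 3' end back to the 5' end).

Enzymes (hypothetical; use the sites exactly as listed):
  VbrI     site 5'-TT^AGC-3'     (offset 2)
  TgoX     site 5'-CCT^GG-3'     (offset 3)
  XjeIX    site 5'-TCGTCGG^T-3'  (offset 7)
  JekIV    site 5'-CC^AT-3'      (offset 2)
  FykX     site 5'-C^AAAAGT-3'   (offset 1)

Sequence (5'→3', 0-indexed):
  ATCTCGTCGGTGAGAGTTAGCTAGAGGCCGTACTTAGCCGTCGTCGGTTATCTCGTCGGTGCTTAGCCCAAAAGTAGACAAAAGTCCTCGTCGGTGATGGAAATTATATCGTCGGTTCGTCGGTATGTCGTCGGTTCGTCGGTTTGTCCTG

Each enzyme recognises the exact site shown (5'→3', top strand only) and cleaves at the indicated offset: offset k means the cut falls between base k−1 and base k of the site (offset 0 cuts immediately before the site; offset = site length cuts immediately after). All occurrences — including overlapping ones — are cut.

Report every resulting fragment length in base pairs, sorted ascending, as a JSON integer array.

[5,5,8,8,8,10,11,12,12,15,17,19,21]

Site scan:
  VbrI TTAGC/2: at [16, 33, 62] ⇒ [18, 35, 64]
  TgoX (CCTGG, off=3): no sites
  XjeIX TCGTCGGT/7: at [3, 40, 52, 87, 108, 116, 127, 135] ⇒ [10, 47, 59, 94, 115, 123, 134, 142]
  JekIV (CCAT, off=2): no sites
  FykX CAAAAGT/1: at [68, 78] ⇒ [69, 79]

Pooled cuts: [10, 18, 35, 47, 59, 64, 69, 79, 94, 115, 123, 134, 142]

Fragment lengths:
  10→18: 8 bp
  18→35: 17 bp
  35→47: 12 bp
  47→59: 12 bp
  59→64: 5 bp
  64→69: 5 bp
  69→79: 10 bp
  79→94: 15 bp
  94→115: 21 bp
  115→123: 8 bp
  123→134: 11 bp
  134→142: 8 bp
  142→10 (wrap): 151-142+10 = 19 bp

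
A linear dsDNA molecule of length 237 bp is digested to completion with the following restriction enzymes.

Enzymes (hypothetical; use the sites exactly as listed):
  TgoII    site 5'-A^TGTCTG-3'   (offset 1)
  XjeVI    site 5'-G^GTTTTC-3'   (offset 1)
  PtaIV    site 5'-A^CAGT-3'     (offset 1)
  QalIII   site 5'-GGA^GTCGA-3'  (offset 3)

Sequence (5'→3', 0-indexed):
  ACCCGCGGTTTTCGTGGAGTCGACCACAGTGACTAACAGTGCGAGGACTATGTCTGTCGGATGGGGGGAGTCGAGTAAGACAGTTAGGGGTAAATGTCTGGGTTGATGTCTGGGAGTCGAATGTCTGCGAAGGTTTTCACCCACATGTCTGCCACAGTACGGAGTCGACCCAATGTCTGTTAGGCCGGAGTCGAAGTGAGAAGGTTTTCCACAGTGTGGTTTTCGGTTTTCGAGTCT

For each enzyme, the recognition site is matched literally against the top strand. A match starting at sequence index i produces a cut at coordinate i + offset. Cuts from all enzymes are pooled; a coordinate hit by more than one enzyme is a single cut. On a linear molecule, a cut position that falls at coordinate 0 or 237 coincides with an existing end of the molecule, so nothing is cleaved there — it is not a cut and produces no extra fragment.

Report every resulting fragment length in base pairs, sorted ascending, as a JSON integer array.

Site scan:
  TgoII (ATGTCTG, off=1): starts [49, 93, 105, 120, 144, 172] → cuts [50, 94, 106, 121, 145, 173]
  XjeVI (GGTTTTC, off=1): starts [6, 131, 202, 217, 224] → cuts [7, 132, 203, 218, 225]
  PtaIV (ACAGT, off=1): starts [25, 35, 79, 153, 210] → cuts [26, 36, 80, 154, 211]
  QalIII (GGAGTCGA, off=3): starts [15, 66, 112, 160, 186] → cuts [18, 69, 115, 163, 189]

All cut coordinates (distinct, sorted): [7, 18, 26, 36, 50, 69, 80, 94, 106, 115, 121, 132, 145, 154, 163, 173, 189, 203, 211, 218, 225]

Fragments:
  [0,7): 7 bp
  [7,18): 11 bp
  [18,26): 8 bp
  [26,36): 10 bp
  [36,50): 14 bp
  [50,69): 19 bp
  [69,80): 11 bp
  [80,94): 14 bp
  [94,106): 12 bp
  [106,115): 9 bp
  [115,121): 6 bp
  [121,132): 11 bp
  [132,145): 13 bp
  [145,154): 9 bp
  [154,163): 9 bp
  [163,173): 10 bp
  [173,189): 16 bp
  [189,203): 14 bp
  [203,211): 8 bp
  [211,218): 7 bp
  [218,225): 7 bp
  [225,237): 12 bp

[6,7,7,7,8,8,9,9,9,10,10,11,11,11,12,12,13,14,14,14,16,19]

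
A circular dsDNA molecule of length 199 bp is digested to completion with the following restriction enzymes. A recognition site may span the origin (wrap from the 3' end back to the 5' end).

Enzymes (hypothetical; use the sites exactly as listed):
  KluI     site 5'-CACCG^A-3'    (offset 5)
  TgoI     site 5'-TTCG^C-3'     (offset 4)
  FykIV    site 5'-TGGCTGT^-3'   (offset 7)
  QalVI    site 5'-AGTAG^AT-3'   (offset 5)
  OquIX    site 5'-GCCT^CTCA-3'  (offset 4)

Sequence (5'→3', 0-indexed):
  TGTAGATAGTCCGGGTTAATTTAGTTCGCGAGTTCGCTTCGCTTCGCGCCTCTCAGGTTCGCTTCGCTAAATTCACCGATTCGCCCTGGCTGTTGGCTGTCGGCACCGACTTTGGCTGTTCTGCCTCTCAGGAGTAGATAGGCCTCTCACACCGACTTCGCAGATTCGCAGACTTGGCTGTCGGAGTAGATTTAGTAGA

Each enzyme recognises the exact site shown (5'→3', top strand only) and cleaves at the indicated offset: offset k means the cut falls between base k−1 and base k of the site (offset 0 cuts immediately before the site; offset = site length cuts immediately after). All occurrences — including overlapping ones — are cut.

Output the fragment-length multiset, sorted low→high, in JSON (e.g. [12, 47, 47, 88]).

Site scan:
  KluI (CACCGA, off=5): starts [73, 103, 149] → cuts [78, 108, 154]
  TgoI (TTCGC, off=4): starts [24, 32, 37, 42, 57, 62, 79, 156, 164] → cuts [28, 36, 41, 46, 61, 66, 83, 160, 168]
  FykIV (TGGCTGT, off=7): starts [86, 93, 112, 174] → cuts [93, 100, 119, 181]
  QalVI (AGTAGAT, off=5): starts [132, 184, 193] → cuts [137, 189, 198]
  OquIX (GCCTCTCA, off=4): starts [47, 122, 141] → cuts [51, 126, 145]

All cut coordinates (distinct, sorted): [28, 36, 41, 46, 51, 61, 66, 78, 83, 93, 100, 108, 119, 126, 137, 145, 154, 160, 168, 181, 189, 198]

Fragment lengths:
  28→36: 8 bp
  36→41: 5 bp
  41→46: 5 bp
  46→51: 5 bp
  51→61: 10 bp
  61→66: 5 bp
  66→78: 12 bp
  78→83: 5 bp
  83→93: 10 bp
  93→100: 7 bp
  100→108: 8 bp
  108→119: 11 bp
  119→126: 7 bp
  126→137: 11 bp
  137→145: 8 bp
  145→154: 9 bp
  154→160: 6 bp
  160→168: 8 bp
  168→181: 13 bp
  181→189: 8 bp
  189→198: 9 bp
  198→28 (wrap): 199-198+28 = 29 bp

[5,5,5,5,5,6,7,7,8,8,8,8,8,9,9,10,10,11,11,12,13,29]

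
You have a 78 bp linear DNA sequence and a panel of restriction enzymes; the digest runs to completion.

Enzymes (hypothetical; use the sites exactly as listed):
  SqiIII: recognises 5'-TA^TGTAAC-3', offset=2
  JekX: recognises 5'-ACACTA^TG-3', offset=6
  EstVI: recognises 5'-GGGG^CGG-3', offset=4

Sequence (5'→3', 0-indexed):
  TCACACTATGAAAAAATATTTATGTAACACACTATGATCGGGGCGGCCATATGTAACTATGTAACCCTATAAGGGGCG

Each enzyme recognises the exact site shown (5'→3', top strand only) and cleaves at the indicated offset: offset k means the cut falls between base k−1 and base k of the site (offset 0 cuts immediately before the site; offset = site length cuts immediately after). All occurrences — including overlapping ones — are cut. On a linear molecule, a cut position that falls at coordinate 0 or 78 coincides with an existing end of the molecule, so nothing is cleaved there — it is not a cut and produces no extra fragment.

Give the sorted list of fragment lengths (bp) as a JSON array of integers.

Site scan:
  SqiIII (TATGTAAC, off=2): starts [20, 49, 57] → cuts [22, 51, 59]
  JekX (ACACTATG, off=6): starts [2, 28] → cuts [8, 34]
  EstVI (GGGGCGG, off=4): starts [39] → cuts [43]

All cut coordinates (distinct, sorted): [8, 22, 34, 43, 51, 59]

Fragment lengths:
  [0,8): 8 bp
  [8,22): 14 bp
  [22,34): 12 bp
  [34,43): 9 bp
  [43,51): 8 bp
  [51,59): 8 bp
  [59,78): 19 bp

[8,8,8,9,12,14,19]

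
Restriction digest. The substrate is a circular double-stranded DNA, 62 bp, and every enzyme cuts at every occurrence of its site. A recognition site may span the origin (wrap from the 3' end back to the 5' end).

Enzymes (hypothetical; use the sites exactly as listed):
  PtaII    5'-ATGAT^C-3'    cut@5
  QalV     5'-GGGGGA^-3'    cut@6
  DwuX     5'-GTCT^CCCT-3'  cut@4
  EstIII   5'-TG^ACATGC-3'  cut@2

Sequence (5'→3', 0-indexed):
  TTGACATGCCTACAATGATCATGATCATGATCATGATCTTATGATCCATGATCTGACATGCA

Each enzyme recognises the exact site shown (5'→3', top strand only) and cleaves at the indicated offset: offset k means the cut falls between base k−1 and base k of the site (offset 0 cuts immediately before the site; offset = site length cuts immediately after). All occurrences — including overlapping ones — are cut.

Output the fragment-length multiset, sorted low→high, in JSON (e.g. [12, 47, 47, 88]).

[3,6,6,6,7,8,10,16]

Per-enzyme occurrences:
  PtaII (ATGATC, off=5): starts [14, 20, 26, 32, 40, 47] → cuts [19, 25, 31, 37, 45, 52]
  QalV (GGGGGA, off=6): no sites
  DwuX (GTCTCCCT, off=4): no sites
  EstIII (TGACATGC, off=2): starts [1, 53] → cuts [3, 55]

Pooled cuts: [3, 19, 25, 31, 37, 45, 52, 55]

Fragment lengths:
  3→19: 16 bp
  19→25: 6 bp
  25→31: 6 bp
  31→37: 6 bp
  37→45: 8 bp
  45→52: 7 bp
  52→55: 3 bp
  55→3 (wrap): 62-55+3 = 10 bp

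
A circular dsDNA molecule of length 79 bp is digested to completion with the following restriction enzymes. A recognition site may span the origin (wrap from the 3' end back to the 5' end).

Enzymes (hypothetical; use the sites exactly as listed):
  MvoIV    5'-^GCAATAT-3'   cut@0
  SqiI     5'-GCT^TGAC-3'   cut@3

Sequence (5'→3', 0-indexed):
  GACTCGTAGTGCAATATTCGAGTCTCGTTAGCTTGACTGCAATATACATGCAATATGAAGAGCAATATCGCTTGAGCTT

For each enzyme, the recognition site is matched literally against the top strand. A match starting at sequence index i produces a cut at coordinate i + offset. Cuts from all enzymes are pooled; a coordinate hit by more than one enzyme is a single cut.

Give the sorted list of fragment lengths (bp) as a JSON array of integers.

Scan for sites:
  MvoIV GCAATAT/0: at [10, 38, 49, 61] ⇒ [10, 38, 49, 61]
  SqiI GCTTGAC/3: at [30, 75] ⇒ [33, 78]

Pooled cuts: [10, 33, 38, 49, 61, 78]

Fragments:
  10→33: 23 bp
  33→38: 5 bp
  38→49: 11 bp
  49→61: 12 bp
  61→78: 17 bp
  78→10 (wrap): 79-78+10 = 11 bp

[5,11,11,12,17,23]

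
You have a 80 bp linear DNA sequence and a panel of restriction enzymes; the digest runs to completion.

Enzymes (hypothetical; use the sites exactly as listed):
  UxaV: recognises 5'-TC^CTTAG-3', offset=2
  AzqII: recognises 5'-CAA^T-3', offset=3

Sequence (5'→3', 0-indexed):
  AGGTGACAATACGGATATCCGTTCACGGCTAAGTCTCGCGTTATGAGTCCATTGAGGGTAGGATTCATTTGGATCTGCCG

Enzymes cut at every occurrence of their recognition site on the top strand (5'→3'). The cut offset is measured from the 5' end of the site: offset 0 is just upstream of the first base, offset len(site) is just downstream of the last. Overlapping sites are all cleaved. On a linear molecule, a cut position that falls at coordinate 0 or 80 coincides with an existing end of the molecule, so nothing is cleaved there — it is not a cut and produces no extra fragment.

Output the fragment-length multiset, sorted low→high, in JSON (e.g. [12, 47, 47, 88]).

Per-enzyme occurrences:
  UxaV (TCCTTAG, off=2): no sites
  AzqII CAAT/3: at [6] ⇒ [9]

Pooled cuts: [9]

Fragments:
  [0,9): 9 bp
  [9,80): 71 bp

[9,71]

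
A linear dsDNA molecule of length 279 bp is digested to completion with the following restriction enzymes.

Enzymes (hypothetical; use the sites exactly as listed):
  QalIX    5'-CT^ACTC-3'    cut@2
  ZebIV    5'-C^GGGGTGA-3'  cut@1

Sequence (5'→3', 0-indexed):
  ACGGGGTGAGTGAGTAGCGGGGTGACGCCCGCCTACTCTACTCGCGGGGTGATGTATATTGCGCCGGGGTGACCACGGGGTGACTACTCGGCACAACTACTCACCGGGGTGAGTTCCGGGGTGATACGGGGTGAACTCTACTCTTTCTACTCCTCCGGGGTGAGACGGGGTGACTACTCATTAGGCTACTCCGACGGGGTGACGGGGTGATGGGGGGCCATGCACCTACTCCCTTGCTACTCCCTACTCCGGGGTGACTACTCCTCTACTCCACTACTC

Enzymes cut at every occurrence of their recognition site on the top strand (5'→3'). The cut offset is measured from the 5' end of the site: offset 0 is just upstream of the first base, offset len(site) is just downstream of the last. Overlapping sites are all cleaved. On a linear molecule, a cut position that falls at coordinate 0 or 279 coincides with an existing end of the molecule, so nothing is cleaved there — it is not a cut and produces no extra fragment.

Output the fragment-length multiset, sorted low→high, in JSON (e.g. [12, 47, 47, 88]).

[2,4,5,5,6,7,7,8,8,8,8,8,9,9,9,9,10,10,11,11,12,12,12,13,16,16,20,24]

Site scan:
  QalIX CTACTC/2: at [32, 37, 83, 96, 137, 146, 173, 185, 225, 236, 243, 257, 265, 273] ⇒ [34, 39, 85, 98, 139, 148, 175, 187, 227, 238, 245, 259, 267, 275]
  ZebIV CGGGGTGA/1: at [1, 17, 44, 64, 75, 104, 116, 126, 155, 165, 194, 202, 249] ⇒ [2, 18, 45, 65, 76, 105, 117, 127, 156, 166, 195, 203, 250]

Pooled cuts: [2, 18, 34, 39, 45, 65, 76, 85, 98, 105, 117, 127, 139, 148, 156, 166, 175, 187, 195, 203, 227, 238, 245, 250, 259, 267, 275]

Fragments:
  [0,2): 2 bp
  [2,18): 16 bp
  [18,34): 16 bp
  [34,39): 5 bp
  [39,45): 6 bp
  [45,65): 20 bp
  [65,76): 11 bp
  [76,85): 9 bp
  [85,98): 13 bp
  [98,105): 7 bp
  [105,117): 12 bp
  [117,127): 10 bp
  [127,139): 12 bp
  [139,148): 9 bp
  [148,156): 8 bp
  [156,166): 10 bp
  [166,175): 9 bp
  [175,187): 12 bp
  [187,195): 8 bp
  [195,203): 8 bp
  [203,227): 24 bp
  [227,238): 11 bp
  [238,245): 7 bp
  [245,250): 5 bp
  [250,259): 9 bp
  [259,267): 8 bp
  [267,275): 8 bp
  [275,279): 4 bp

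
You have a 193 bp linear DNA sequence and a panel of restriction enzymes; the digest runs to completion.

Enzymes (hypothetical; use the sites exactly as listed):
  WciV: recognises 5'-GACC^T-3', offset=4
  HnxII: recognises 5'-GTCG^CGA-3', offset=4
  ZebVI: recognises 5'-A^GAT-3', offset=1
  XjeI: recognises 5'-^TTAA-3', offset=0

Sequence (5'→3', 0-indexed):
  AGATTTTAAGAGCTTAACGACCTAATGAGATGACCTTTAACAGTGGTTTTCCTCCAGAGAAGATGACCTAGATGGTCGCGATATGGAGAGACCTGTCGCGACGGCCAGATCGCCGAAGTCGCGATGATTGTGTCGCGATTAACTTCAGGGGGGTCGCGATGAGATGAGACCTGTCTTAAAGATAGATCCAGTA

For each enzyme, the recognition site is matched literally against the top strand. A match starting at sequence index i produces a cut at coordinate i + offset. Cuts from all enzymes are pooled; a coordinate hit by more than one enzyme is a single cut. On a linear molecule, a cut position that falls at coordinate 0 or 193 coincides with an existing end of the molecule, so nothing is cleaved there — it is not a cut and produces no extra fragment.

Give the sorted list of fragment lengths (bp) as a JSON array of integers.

Site scan:
  WciV (GACCT, off=4): starts [18, 31, 64, 89, 167] → cuts [22, 35, 68, 93, 171]
  HnxII (GTCGCGA, off=4): starts [74, 94, 117, 131, 152] → cuts [78, 98, 121, 135, 156]
  ZebVI (AGAT, off=1): starts [0, 27, 60, 69, 106, 161, 179, 183] → cuts [1, 28, 61, 70, 107, 162, 180, 184]
  XjeI (TTAA, off=0): starts [5, 13, 36, 138, 175] → cuts [5, 13, 36, 138, 175]

All cut coordinates (distinct, sorted): [1, 5, 13, 22, 28, 35, 36, 61, 68, 70, 78, 93, 98, 107, 121, 135, 138, 156, 162, 171, 175, 180, 184]

Fragment lengths:
  [0,1): 1 bp
  [1,5): 4 bp
  [5,13): 8 bp
  [13,22): 9 bp
  [22,28): 6 bp
  [28,35): 7 bp
  [35,36): 1 bp
  [36,61): 25 bp
  [61,68): 7 bp
  [68,70): 2 bp
  [70,78): 8 bp
  [78,93): 15 bp
  [93,98): 5 bp
  [98,107): 9 bp
  [107,121): 14 bp
  [121,135): 14 bp
  [135,138): 3 bp
  [138,156): 18 bp
  [156,162): 6 bp
  [162,171): 9 bp
  [171,175): 4 bp
  [175,180): 5 bp
  [180,184): 4 bp
  [184,193): 9 bp

[1,1,2,3,4,4,4,5,5,6,6,7,7,8,8,9,9,9,9,14,14,15,18,25]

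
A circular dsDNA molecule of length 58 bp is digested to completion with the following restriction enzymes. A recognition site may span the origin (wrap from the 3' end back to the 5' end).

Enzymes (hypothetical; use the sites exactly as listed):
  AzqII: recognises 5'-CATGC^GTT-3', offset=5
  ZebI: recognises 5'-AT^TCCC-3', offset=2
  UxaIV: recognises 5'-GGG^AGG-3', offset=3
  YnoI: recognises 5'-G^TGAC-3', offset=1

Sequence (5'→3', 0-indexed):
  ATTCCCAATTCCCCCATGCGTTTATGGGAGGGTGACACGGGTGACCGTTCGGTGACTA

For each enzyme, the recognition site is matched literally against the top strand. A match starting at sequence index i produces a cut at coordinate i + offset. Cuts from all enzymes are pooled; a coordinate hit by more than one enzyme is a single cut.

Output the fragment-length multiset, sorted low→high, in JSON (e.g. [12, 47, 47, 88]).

Per-enzyme occurrences:
  AzqII CATGCGTT/5: at [14] ⇒ [19]
  ZebI ATTCCC/2: at [0, 7] ⇒ [2, 9]
  UxaIV GGGAGG/3: at [25] ⇒ [28]
  YnoI GTGAC/1: at [31, 40, 51] ⇒ [32, 41, 52]

Pooled cuts: [2, 9, 19, 28, 32, 41, 52]

Fragment lengths:
  2→9: 7 bp
  9→19: 10 bp
  19→28: 9 bp
  28→32: 4 bp
  32→41: 9 bp
  41→52: 11 bp
  52→2 (wrap): 58-52+2 = 8 bp

[4,7,8,9,9,10,11]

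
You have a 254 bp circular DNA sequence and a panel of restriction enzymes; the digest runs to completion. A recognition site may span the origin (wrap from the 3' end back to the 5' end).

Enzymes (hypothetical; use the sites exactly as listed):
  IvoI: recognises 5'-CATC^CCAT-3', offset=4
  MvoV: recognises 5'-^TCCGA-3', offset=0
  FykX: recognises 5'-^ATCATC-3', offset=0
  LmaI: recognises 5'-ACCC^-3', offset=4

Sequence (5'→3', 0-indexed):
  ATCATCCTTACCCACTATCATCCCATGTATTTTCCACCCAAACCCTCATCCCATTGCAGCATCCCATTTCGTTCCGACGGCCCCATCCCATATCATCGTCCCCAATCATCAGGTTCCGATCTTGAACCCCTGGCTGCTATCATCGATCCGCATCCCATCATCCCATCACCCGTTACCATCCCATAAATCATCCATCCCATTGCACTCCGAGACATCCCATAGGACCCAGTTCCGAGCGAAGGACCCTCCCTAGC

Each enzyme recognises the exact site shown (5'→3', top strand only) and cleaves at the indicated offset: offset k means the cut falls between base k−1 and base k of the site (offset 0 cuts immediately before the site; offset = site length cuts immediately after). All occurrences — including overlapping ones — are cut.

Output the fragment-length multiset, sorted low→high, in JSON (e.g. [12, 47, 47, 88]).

[2,3,3,4,5,6,6,6,6,8,9,9,9,9,9,10,10,11,11,13,13,13,15,15,16,16,17]

Scan for sites:
  IvoI CATCCCAT/4: at [18, 46, 59, 83, 150, 158, 176, 192, 212] ⇒ [22, 50, 63, 87, 154, 162, 180, 196, 216]
  MvoV TCCGA/0: at [72, 114, 205, 230] ⇒ [72, 114, 205, 230]
  FykX ATCATC/0: at [0, 16, 91, 104, 138, 156, 186] ⇒ [0, 16, 91, 104, 138, 156, 186]
  LmaI ACCC/4: at [9, 35, 41, 125, 167, 223, 242] ⇒ [13, 39, 45, 129, 171, 227, 246]

All cut coordinates (distinct, sorted): [0, 13, 16, 22, 39, 45, 50, 63, 72, 87, 91, 104, 114, 129, 138, 154, 156, 162, 171, 180, 186, 196, 205, 216, 227, 230, 246]

Fragments:
  0→13: 13 bp
  13→16: 3 bp
  16→22: 6 bp
  22→39: 17 bp
  39→45: 6 bp
  45→50: 5 bp
  50→63: 13 bp
  63→72: 9 bp
  72→87: 15 bp
  87→91: 4 bp
  91→104: 13 bp
  104→114: 10 bp
  114→129: 15 bp
  129→138: 9 bp
  138→154: 16 bp
  154→156: 2 bp
  156→162: 6 bp
  162→171: 9 bp
  171→180: 9 bp
  180→186: 6 bp
  186→196: 10 bp
  196→205: 9 bp
  205→216: 11 bp
  216→227: 11 bp
  227→230: 3 bp
  230→246: 16 bp
  246→0 (wrap): 254-246+0 = 8 bp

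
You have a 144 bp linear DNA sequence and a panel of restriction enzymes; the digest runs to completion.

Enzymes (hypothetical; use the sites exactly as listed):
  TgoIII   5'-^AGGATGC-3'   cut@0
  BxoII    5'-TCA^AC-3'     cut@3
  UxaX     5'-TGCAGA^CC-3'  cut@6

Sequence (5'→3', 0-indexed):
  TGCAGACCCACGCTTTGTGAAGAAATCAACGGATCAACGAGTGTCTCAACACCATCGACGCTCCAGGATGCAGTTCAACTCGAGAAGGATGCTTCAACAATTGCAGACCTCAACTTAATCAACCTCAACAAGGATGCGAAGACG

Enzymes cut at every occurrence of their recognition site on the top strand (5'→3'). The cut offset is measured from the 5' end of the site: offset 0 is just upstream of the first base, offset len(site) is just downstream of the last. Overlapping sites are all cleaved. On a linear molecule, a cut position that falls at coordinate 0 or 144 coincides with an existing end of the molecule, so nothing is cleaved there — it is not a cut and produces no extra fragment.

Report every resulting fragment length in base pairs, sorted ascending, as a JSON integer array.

Per-enzyme occurrences:
  TgoIII AGGATGC/0: at [64, 85, 130] ⇒ [64, 85, 130]
  BxoII TCAAC/3: at [25, 33, 45, 74, 93, 109, 118, 124] ⇒ [28, 36, 48, 77, 96, 112, 121, 127]
  UxaX TGCAGACC/6: at [0, 101] ⇒ [6, 107]

All cut coordinates (distinct, sorted): [6, 28, 36, 48, 64, 77, 85, 96, 107, 112, 121, 127, 130]

Fragments:
  [0,6): 6 bp
  [6,28): 22 bp
  [28,36): 8 bp
  [36,48): 12 bp
  [48,64): 16 bp
  [64,77): 13 bp
  [77,85): 8 bp
  [85,96): 11 bp
  [96,107): 11 bp
  [107,112): 5 bp
  [112,121): 9 bp
  [121,127): 6 bp
  [127,130): 3 bp
  [130,144): 14 bp

[3,5,6,6,8,8,9,11,11,12,13,14,16,22]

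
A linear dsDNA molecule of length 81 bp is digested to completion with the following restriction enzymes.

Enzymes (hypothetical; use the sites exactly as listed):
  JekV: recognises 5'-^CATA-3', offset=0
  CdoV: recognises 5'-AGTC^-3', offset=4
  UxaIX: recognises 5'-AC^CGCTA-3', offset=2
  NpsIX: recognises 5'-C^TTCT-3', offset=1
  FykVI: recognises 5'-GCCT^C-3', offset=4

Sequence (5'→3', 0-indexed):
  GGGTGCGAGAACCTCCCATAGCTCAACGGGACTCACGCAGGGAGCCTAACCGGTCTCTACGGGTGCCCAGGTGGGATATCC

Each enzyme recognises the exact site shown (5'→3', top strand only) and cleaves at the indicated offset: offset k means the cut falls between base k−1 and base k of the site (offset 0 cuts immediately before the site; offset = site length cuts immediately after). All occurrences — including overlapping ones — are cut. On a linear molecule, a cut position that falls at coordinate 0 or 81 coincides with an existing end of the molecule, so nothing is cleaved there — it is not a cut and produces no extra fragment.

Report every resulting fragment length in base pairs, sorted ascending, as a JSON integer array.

[16,65]

Per-enzyme occurrences:
  JekV (CATA, off=0): starts [16] → cuts [16]
  CdoV (AGTC, off=4): no sites
  UxaIX (ACCGCTA, off=2): no sites
  NpsIX (CTTCT, off=1): no sites
  FykVI (GCCTC, off=4): no sites

All cut coordinates (distinct, sorted): [16]

Fragment lengths:
  [0,16): 16 bp
  [16,81): 65 bp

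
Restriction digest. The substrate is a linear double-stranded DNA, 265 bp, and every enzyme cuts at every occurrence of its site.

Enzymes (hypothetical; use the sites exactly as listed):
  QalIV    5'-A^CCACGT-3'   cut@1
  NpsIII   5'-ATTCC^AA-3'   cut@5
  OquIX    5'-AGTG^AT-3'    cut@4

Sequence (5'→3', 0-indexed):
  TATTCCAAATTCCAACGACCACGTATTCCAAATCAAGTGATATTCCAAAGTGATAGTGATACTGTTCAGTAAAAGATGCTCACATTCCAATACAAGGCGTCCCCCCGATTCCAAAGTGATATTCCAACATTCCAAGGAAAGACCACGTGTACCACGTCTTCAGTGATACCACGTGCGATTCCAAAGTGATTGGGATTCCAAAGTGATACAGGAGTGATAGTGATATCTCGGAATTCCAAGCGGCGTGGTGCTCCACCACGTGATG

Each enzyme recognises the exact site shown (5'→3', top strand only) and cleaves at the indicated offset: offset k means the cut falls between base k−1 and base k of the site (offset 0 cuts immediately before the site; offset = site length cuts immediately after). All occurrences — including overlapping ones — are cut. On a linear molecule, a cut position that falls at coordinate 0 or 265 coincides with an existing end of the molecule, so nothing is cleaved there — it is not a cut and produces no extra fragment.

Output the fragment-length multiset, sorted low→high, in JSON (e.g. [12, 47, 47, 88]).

Per-enzyme occurrences:
  QalIV ACCACGT/1: at [17, 141, 150, 167, 254] ⇒ [18, 142, 151, 168, 255]
  NpsIII ATTCCAA/5: at [1, 8, 24, 41, 83, 107, 120, 128, 177, 194, 232] ⇒ [6, 13, 29, 46, 88, 112, 125, 133, 182, 199, 237]
  OquIX AGTGAT/4: at [35, 48, 54, 114, 161, 184, 201, 212, 218] ⇒ [39, 52, 58, 118, 165, 188, 205, 216, 222]

All cut coordinates (distinct, sorted): [6, 13, 18, 29, 39, 46, 52, 58, 88, 112, 118, 125, 133, 142, 151, 165, 168, 182, 188, 199, 205, 216, 222, 237, 255]

Fragment lengths:
  [0,6): 6 bp
  [6,13): 7 bp
  [13,18): 5 bp
  [18,29): 11 bp
  [29,39): 10 bp
  [39,46): 7 bp
  [46,52): 6 bp
  [52,58): 6 bp
  [58,88): 30 bp
  [88,112): 24 bp
  [112,118): 6 bp
  [118,125): 7 bp
  [125,133): 8 bp
  [133,142): 9 bp
  [142,151): 9 bp
  [151,165): 14 bp
  [165,168): 3 bp
  [168,182): 14 bp
  [182,188): 6 bp
  [188,199): 11 bp
  [199,205): 6 bp
  [205,216): 11 bp
  [216,222): 6 bp
  [222,237): 15 bp
  [237,255): 18 bp
  [255,265): 10 bp

[3,5,6,6,6,6,6,6,6,7,7,7,8,9,9,10,10,11,11,11,14,14,15,18,24,30]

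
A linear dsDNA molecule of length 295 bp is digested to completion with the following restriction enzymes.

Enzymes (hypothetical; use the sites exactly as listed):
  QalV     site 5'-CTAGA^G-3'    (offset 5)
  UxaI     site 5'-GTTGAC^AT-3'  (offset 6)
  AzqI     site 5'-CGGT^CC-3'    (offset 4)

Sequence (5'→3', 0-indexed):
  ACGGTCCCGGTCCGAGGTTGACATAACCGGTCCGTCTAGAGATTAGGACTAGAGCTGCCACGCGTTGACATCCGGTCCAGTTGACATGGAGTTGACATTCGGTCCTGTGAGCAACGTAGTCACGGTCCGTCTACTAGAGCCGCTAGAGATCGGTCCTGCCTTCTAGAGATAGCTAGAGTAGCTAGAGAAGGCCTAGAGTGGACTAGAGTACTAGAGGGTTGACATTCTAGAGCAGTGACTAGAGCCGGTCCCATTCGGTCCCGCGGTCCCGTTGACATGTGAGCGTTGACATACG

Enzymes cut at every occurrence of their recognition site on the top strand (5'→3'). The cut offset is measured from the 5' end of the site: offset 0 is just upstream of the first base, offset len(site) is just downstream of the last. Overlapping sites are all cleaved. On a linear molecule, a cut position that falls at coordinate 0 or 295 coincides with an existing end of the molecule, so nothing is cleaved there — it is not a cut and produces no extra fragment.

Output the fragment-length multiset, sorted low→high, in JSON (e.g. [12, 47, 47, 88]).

Site scan:
  QalV (CTAGAG, off=5): starts [35, 48, 133, 142, 162, 172, 181, 192, 202, 210, 226, 238] → cuts [40, 53, 138, 147, 167, 177, 186, 197, 207, 215, 231, 243]
  UxaI (GTTGACAT, off=6): starts [16, 63, 79, 90, 217, 270, 284] → cuts [22, 69, 85, 96, 223, 276, 290]
  AzqI (CGGTCC, off=4): starts [1, 7, 27, 72, 99, 122, 150, 245, 255, 263] → cuts [5, 11, 31, 76, 103, 126, 154, 249, 259, 267]

Pooled cuts: [5, 11, 22, 31, 40, 53, 69, 76, 85, 96, 103, 126, 138, 147, 154, 167, 177, 186, 197, 207, 215, 223, 231, 243, 249, 259, 267, 276, 290]

Fragment lengths:
  [0,5): 5 bp
  [5,11): 6 bp
  [11,22): 11 bp
  [22,31): 9 bp
  [31,40): 9 bp
  [40,53): 13 bp
  [53,69): 16 bp
  [69,76): 7 bp
  [76,85): 9 bp
  [85,96): 11 bp
  [96,103): 7 bp
  [103,126): 23 bp
  [126,138): 12 bp
  [138,147): 9 bp
  [147,154): 7 bp
  [154,167): 13 bp
  [167,177): 10 bp
  [177,186): 9 bp
  [186,197): 11 bp
  [197,207): 10 bp
  [207,215): 8 bp
  [215,223): 8 bp
  [223,231): 8 bp
  [231,243): 12 bp
  [243,249): 6 bp
  [249,259): 10 bp
  [259,267): 8 bp
  [267,276): 9 bp
  [276,290): 14 bp
  [290,295): 5 bp

[5,5,6,6,7,7,7,8,8,8,8,9,9,9,9,9,9,10,10,10,11,11,11,12,12,13,13,14,16,23]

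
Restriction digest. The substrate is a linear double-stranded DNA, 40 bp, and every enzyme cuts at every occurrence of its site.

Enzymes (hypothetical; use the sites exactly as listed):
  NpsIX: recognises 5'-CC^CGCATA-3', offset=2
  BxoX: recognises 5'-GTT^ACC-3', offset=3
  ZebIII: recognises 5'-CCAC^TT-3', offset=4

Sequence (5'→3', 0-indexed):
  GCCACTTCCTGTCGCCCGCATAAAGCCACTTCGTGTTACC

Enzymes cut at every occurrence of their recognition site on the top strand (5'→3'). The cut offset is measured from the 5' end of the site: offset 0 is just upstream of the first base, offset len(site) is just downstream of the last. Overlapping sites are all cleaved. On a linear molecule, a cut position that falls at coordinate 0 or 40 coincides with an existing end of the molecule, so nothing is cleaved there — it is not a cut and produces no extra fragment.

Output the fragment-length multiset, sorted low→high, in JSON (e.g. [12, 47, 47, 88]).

Scan for sites:
  NpsIX CCCGCATA/2: at [14] ⇒ [16]
  BxoX GTTACC/3: at [34] ⇒ [37]
  ZebIII CCACTT/4: at [1, 25] ⇒ [5, 29]

Pooled cuts: [5, 16, 29, 37]

Fragments:
  [0,5): 5 bp
  [5,16): 11 bp
  [16,29): 13 bp
  [29,37): 8 bp
  [37,40): 3 bp

[3,5,8,11,13]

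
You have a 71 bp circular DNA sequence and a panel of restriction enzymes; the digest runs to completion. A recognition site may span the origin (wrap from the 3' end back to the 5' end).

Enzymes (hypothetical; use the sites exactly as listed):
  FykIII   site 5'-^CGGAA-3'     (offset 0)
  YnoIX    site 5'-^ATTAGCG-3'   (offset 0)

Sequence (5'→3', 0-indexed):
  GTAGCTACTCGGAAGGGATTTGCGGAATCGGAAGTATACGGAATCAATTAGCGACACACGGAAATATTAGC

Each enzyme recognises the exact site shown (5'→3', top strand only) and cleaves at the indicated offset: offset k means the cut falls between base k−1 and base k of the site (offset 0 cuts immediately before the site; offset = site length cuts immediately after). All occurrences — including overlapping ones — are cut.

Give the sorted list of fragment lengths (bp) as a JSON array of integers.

[6,7,8,10,12,13,15]

Site scan:
  FykIII CGGAA/0: at [9, 22, 28, 38, 58] ⇒ [9, 22, 28, 38, 58]
  YnoIX ATTAGCG/0: at [46, 65] ⇒ [46, 65]

All cut coordinates (distinct, sorted): [9, 22, 28, 38, 46, 58, 65]

Fragment lengths:
  9→22: 13 bp
  22→28: 6 bp
  28→38: 10 bp
  38→46: 8 bp
  46→58: 12 bp
  58→65: 7 bp
  65→9 (wrap): 71-65+9 = 15 bp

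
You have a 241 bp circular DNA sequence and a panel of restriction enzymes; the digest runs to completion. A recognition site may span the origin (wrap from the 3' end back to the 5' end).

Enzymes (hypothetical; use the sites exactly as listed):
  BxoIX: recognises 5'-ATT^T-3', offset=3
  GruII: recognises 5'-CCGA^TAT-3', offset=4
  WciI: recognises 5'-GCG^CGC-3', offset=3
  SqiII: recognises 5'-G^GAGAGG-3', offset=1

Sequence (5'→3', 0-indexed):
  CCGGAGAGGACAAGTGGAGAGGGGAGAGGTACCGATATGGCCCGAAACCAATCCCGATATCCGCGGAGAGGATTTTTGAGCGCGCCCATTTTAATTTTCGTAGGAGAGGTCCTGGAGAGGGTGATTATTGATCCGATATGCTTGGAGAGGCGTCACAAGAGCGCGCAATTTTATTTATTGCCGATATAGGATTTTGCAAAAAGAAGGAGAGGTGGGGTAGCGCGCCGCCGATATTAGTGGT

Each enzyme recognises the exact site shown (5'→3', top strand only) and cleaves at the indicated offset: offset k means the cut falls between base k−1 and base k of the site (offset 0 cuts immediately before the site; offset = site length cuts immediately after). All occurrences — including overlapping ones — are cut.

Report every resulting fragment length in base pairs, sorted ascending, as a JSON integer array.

Site scan:
  BxoIX (ATTT, off=3): starts [71, 87, 93, 167, 172, 190] → cuts [74, 90, 96, 170, 175, 193]
  GruII (CCGATAT, off=4): starts [31, 53, 132, 180, 227] → cuts [35, 57, 136, 184, 231]
  WciI (GCGCGC, off=3): starts [79, 160, 219] → cuts [82, 163, 222]
  SqiII (GGAGAGG, off=1): starts [2, 15, 22, 64, 102, 113, 143, 205] → cuts [3, 16, 23, 65, 103, 114, 144, 206]

All cut coordinates (distinct, sorted): [3, 16, 23, 35, 57, 65, 74, 82, 90, 96, 103, 114, 136, 144, 163, 170, 175, 184, 193, 206, 222, 231]

Fragments:
  3→16: 13 bp
  16→23: 7 bp
  23→35: 12 bp
  35→57: 22 bp
  57→65: 8 bp
  65→74: 9 bp
  74→82: 8 bp
  82→90: 8 bp
  90→96: 6 bp
  96→103: 7 bp
  103→114: 11 bp
  114→136: 22 bp
  136→144: 8 bp
  144→163: 19 bp
  163→170: 7 bp
  170→175: 5 bp
  175→184: 9 bp
  184→193: 9 bp
  193→206: 13 bp
  206→222: 16 bp
  222→231: 9 bp
  231→3 (wrap): 241-231+3 = 13 bp

[5,6,7,7,7,8,8,8,8,9,9,9,9,11,12,13,13,13,16,19,22,22]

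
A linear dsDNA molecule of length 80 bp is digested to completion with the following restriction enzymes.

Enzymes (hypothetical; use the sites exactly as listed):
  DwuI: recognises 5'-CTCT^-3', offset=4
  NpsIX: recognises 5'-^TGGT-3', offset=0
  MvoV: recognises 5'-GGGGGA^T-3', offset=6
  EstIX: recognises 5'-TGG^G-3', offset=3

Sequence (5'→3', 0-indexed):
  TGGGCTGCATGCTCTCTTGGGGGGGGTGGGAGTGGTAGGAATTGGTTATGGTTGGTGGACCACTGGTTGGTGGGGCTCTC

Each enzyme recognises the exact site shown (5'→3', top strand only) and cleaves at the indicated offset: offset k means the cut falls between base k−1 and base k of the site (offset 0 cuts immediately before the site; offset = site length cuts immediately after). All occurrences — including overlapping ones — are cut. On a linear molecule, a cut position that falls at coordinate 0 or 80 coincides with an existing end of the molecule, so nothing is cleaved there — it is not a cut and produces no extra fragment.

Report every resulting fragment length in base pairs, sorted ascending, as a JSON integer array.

Scan for sites:
  DwuI CTCT/4: at [11, 13, 75] ⇒ [15, 17, 79]
  NpsIX TGGT/0: at [32, 42, 48, 52, 63, 67] ⇒ [32, 42, 48, 52, 63, 67]
  MvoV (GGGGGAT, off=6): no sites
  EstIX TGGG/3: at [0, 17, 26, 70] ⇒ [3, 20, 29, 73]

Pooled cuts: [3, 15, 17, 20, 29, 32, 42, 48, 52, 63, 67, 73, 79]

Fragment lengths:
  [0,3): 3 bp
  [3,15): 12 bp
  [15,17): 2 bp
  [17,20): 3 bp
  [20,29): 9 bp
  [29,32): 3 bp
  [32,42): 10 bp
  [42,48): 6 bp
  [48,52): 4 bp
  [52,63): 11 bp
  [63,67): 4 bp
  [67,73): 6 bp
  [73,79): 6 bp
  [79,80): 1 bp

[1,2,3,3,3,4,4,6,6,6,9,10,11,12]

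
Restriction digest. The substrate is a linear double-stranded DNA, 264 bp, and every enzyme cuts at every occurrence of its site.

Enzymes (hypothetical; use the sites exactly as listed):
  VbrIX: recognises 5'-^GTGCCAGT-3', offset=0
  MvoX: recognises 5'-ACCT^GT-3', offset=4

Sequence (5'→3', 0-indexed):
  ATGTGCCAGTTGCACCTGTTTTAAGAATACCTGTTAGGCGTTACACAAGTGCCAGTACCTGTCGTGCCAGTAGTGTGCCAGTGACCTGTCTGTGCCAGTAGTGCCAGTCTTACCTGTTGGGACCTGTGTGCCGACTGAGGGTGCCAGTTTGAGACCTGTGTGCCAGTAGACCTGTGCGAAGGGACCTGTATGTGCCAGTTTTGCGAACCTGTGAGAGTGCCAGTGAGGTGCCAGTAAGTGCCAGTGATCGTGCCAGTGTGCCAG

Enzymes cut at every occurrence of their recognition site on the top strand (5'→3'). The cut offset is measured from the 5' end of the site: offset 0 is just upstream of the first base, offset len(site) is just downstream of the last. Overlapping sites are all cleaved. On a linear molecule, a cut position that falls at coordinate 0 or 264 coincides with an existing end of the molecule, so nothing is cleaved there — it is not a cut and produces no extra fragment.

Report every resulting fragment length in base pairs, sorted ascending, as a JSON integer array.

[2,2,3,4,4,6,9,10,10,11,11,12,12,13,14,14,15,15,15,15,15,16,17,19]

Scan for sites:
  VbrIX GTGCCAGT/0: at [2, 48, 63, 74, 91, 100, 140, 159, 191, 216, 227, 237, 249] ⇒ [2, 48, 63, 74, 91, 100, 140, 159, 191, 216, 227, 237, 249]
  MvoX ACCTGT/4: at [13, 28, 56, 83, 111, 121, 153, 169, 183, 206] ⇒ [17, 32, 60, 87, 115, 125, 157, 173, 187, 210]

Pooled cuts: [2, 17, 32, 48, 60, 63, 74, 87, 91, 100, 115, 125, 140, 157, 159, 173, 187, 191, 210, 216, 227, 237, 249]

Fragment lengths:
  [0,2): 2 bp
  [2,17): 15 bp
  [17,32): 15 bp
  [32,48): 16 bp
  [48,60): 12 bp
  [60,63): 3 bp
  [63,74): 11 bp
  [74,87): 13 bp
  [87,91): 4 bp
  [91,100): 9 bp
  [100,115): 15 bp
  [115,125): 10 bp
  [125,140): 15 bp
  [140,157): 17 bp
  [157,159): 2 bp
  [159,173): 14 bp
  [173,187): 14 bp
  [187,191): 4 bp
  [191,210): 19 bp
  [210,216): 6 bp
  [216,227): 11 bp
  [227,237): 10 bp
  [237,249): 12 bp
  [249,264): 15 bp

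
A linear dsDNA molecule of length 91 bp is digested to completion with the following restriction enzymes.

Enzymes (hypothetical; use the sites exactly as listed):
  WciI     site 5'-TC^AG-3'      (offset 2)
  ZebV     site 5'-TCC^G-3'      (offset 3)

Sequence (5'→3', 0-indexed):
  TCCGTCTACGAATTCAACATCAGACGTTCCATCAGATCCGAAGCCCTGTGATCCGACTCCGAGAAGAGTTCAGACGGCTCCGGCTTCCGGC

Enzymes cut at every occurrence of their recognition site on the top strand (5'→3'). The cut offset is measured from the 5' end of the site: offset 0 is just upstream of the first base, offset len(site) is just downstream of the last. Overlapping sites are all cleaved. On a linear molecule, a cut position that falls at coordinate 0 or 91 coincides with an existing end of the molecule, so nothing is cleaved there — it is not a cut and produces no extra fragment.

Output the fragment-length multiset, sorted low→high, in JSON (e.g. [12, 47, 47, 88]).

[3,3,6,6,7,10,11,12,15,18]

Per-enzyme occurrences:
  WciI (TCAG, off=2): starts [19, 31, 69] → cuts [21, 33, 71]
  ZebV (TCCG, off=3): starts [0, 36, 51, 57, 78, 85] → cuts [3, 39, 54, 60, 81, 88]

All cut coordinates (distinct, sorted): [3, 21, 33, 39, 54, 60, 71, 81, 88]

Fragments:
  [0,3): 3 bp
  [3,21): 18 bp
  [21,33): 12 bp
  [33,39): 6 bp
  [39,54): 15 bp
  [54,60): 6 bp
  [60,71): 11 bp
  [71,81): 10 bp
  [81,88): 7 bp
  [88,91): 3 bp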